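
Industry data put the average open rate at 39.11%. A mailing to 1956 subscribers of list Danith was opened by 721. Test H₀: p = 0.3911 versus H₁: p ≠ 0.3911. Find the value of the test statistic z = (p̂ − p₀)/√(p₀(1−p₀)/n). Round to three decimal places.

p̂ = 721/1956 = 0.368609.
Standard error under H₀: √(0.3911×0.6089/1956) = 0.011034.
z = (0.368609 − 0.3911)/0.011034 = -0.022491/0.011034 = -2.038.

z = -2.038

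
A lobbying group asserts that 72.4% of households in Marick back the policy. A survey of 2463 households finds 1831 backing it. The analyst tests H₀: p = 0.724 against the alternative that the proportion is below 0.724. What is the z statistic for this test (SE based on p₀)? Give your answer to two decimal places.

z = 2.15

p̂ = 1831/2463 = 0.74340.
Standard error under H₀: √(0.724×0.276/2463) = 0.00901.
z = (0.74340 − 0.724)/0.00901 = 0.01940/0.00901 = 2.15.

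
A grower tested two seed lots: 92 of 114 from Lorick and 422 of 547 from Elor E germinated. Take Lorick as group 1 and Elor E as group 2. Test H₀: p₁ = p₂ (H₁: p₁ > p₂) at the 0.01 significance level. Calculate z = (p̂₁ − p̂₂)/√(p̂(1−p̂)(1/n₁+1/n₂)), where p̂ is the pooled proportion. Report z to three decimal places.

z = 0.830

p̂₁ = 92/114 ≈ 0.80702, p̂₂ = 422/547 ≈ 0.77148.
Pooled p̂ = (92+422)/(114+547) = 514/661 = 0.77761.
SE = √(p̂(1−p̂)(1/n₁+1/n₂)) = √(0.77761·0.22239·0.0106001) = √(0.0018331) = 0.04281.
z = (0.80702 − 0.77148)/0.04281 = 0.03554/0.04281 = 0.830.
p-value = P(Z > 0.830) ≈ 0.2033, so at α = 0.01 we fail to reject H₀.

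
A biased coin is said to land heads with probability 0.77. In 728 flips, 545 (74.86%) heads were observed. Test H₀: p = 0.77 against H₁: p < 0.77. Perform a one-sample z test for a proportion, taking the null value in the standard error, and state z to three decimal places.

z = -1.370

p̂ = 545/728 = 0.74863.
Under H₀, SE = √(0.77·0.23/728) = √(0.000243269) = 0.01560.
z = (0.74863 − 0.77)/0.01560 = -0.02137/0.01560 = -1.370.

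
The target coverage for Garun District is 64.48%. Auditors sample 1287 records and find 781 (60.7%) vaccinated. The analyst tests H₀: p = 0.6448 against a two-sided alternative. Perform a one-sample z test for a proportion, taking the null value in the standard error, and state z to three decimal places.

z = -2.846

p̂ = 781/1287 = 0.60684.
Standard error under H₀: √(0.6448×0.3552/1287) = 0.01334.
z = (0.60684 − 0.6448)/0.01334 = -0.03796/0.01334 = -2.846.
p-value = 2·P(Z > 2.846) ≈ 0.0044.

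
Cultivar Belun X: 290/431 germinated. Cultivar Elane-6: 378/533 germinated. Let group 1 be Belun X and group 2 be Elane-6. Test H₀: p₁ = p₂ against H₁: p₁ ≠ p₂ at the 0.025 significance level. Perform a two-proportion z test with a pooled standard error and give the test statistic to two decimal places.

p̂₁ = 290/431 = 0.67285, p̂₂ = 378/533 = 0.70919.
Pooled p̂ = (290+378)/(431+533) = 668/964 = 0.69295.
SE = √(0.212772 × 0.00419636) = 0.02988.
z = (0.67285 − 0.70919)/0.02988 = -0.03634/0.02988 = -1.22.
p-value = 2·P(Z > 1.216) ≈ 0.2239, so at α = 0.025 we fail to reject H₀.

z = -1.22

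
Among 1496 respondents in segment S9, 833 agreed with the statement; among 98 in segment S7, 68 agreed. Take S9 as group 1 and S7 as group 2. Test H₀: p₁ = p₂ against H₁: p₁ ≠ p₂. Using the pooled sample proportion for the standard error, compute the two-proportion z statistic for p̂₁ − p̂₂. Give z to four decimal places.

p̂₁ = 833/1496 ≈ 0.556818, p̂₂ = 68/98 ≈ 0.693878.
Pooled p̂ = (833+68)/(1496+98) = 901/1594 = 0.565245.
SE = √(0.245743 × 0.0108725) = 0.051690.
z = (0.556818 − 0.693878)/0.051690 = -0.137060/0.051690 = -2.6516.

z = -2.6516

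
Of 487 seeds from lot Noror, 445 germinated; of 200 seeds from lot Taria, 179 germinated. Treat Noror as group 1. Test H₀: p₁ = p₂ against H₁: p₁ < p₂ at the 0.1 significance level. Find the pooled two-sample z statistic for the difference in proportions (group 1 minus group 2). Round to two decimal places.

p̂₁ = 445/487 ≈ 0.91376, p̂₂ = 179/200 ≈ 0.89500.
Pooled p̂ = (445+179)/(487+200) = 624/687 = 0.90830.
SE = √(p̂(1−p̂)(1/n₁+1/n₂)) = √(0.90830·0.09170·0.00705339) = √(0.000587502) = 0.02424.
z = (0.91376 − 0.89500)/0.02424 = 0.01876/0.02424 = 0.77.
p-value = P(Z < 0.774) ≈ 0.7805. With α = 0.1, fail to reject H₀.

z = 0.77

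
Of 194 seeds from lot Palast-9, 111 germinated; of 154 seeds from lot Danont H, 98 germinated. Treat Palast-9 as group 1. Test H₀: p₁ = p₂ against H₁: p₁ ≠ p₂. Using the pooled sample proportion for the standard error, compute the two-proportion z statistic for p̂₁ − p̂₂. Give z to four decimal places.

z = -1.2145

p̂₁ = 111/194 = 0.572165, p̂₂ = 98/154 = 0.636364.
Pooled p̂ = (111+98)/(194+154) = 209/348 = 0.600575.
SE = √(p̂(1−p̂)(1/n₁+1/n₂)) = √(0.600575·0.399425·0.0116481) = √(0.00279421) = 0.052860.
z = (0.572165 − 0.636364)/0.052860 = -0.064199/0.052860 = -1.2145.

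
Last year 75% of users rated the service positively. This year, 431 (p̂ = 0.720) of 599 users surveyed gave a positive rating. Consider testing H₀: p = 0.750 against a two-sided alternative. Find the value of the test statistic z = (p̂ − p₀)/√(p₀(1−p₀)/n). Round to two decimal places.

p̂ = 431/599 ≈ 0.7195.
Under H₀, SE = √(0.75·0.25/599) = √(0.000313022) = 0.0177.
z = (0.7195 − 0.75)/0.0177 = -0.0305/0.0177 = -1.72.
Two-sided p-value ≈ 2·Φ(−1.722) = 0.0851.

z = -1.72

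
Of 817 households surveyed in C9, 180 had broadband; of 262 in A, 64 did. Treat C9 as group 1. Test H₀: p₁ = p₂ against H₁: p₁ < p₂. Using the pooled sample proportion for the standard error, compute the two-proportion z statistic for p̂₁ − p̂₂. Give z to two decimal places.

p̂₁ = 180/817 ≈ 0.2203, p̂₂ = 64/262 ≈ 0.2443.
Pooled p̂ = (180+64)/(817+262) = 244/1079 = 0.2261.
SE = √(p̂(1−p̂)(1/n₁+1/n₂)) = √(0.2261·0.7739·0.00504078) = √(0.000882128) = 0.0297.
z = (0.2203 − 0.2443)/0.0297 = -0.0240/0.0297 = -0.81.

z = -0.81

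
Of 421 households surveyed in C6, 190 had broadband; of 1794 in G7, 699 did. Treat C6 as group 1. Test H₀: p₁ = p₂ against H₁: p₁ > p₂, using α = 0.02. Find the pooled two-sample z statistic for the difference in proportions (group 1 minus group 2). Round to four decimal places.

p̂₁ = 190/421 ≈ 0.451306, p̂₂ = 699/1794 ≈ 0.389632.
Pooled p̂ = (190+699)/(421+1794) = 889/2215 = 0.401354.
SE = √(p̂(1−p̂)(1/n₁+1/n₂)) = √(0.401354·0.598646·0.00293271) = √(0.00070464) = 0.026545.
z = (0.451306 − 0.389632)/0.026545 = 0.061674/0.026545 = 2.3234.
p-value = P(Z > 2.323) ≈ 0.0101; since p < α = 0.02, reject H₀.

z = 2.3234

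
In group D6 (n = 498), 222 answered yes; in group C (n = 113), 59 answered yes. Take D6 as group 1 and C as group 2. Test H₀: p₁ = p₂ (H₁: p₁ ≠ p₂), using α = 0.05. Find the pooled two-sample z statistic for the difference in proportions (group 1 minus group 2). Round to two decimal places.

p̂₁ = 222/498 = 0.4458, p̂₂ = 59/113 = 0.5221.
Pooled p̂ = (222+59)/(498+113) = 281/611 = 0.4599.
SE = √(0.248392 × 0.0108576) = 0.0519.
z = (0.4458 − 0.5221)/0.0519 = -0.0763/0.0519 = -1.47.
p-value = 2·P(Z > 1.470) ≈ 0.1416; since p > α = 0.05, fail to reject H₀.

z = -1.47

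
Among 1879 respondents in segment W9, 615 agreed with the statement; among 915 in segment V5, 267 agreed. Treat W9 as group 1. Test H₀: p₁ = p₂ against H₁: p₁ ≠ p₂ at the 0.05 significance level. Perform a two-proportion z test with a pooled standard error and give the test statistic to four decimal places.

z = 1.8946

p̂₁ = 615/1879 = 0.327302, p̂₂ = 267/915 = 0.291803.
Pooled p̂ = (615+267)/(1879+915) = 882/2794 = 0.315676.
SE = √(p̂(1−p̂)(1/n₁+1/n₂)) = √(0.315676·0.684324·0.00162509) = √(0.000351061) = 0.018737.
z = (0.327302 − 0.291803)/0.018737 = 0.035499/0.018737 = 1.8946.
Two-sided p-value ≈ 2·Φ(−1.895) = 0.0581, so at α = 0.05 we fail to reject H₀.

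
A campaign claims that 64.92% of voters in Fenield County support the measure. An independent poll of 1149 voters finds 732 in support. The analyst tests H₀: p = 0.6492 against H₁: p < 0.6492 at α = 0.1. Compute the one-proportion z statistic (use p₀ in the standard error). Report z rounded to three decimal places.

p̂ = 732/1149 = 0.63708.
SE = √(p₀(1−p₀)/n) = √(0.22774/1149) = 0.01408.
z = (0.63708 − 0.6492)/0.01408 = -0.01212/0.01408 = -0.861.
p-value = P(Z < -0.861) ≈ 0.1946, so at α = 0.1 we fail to reject H₀.

z = -0.861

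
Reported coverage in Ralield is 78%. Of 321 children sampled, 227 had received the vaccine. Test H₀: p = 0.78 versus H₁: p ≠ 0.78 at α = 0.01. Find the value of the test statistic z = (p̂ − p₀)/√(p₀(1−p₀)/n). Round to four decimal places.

z = -3.1502

p̂ = 227/321 ≈ 0.707165.
Under H₀, SE = √(0.78·0.22/321) = √(0.000534579) = 0.023121.
z = (0.707165 − 0.78)/0.023121 = -0.072835/0.023121 = -3.1502.
Two-sided p-value ≈ 2·Φ(−3.150) = 0.0016; since p < α = 0.01, reject H₀.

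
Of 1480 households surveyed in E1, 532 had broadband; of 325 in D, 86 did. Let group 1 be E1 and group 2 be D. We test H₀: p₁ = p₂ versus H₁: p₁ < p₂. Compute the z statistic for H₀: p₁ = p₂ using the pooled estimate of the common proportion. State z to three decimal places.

z = 3.263

p̂₁ = 532/1480 ≈ 0.359459, p̂₂ = 86/325 ≈ 0.264615.
Pooled p̂ = (532+86)/(1480+325) = 618/1805 = 0.342382.
SE = √(0.225157 × 0.0037526) = 0.029068.
z = (0.359459 − 0.264615)/0.029068 = 0.094844/0.029068 = 3.263.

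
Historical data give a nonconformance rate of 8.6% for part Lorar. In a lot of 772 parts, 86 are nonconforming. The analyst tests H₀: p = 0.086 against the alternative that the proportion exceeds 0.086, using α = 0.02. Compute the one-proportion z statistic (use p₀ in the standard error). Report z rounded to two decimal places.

p̂ = 86/772 ≈ 0.11140.
Under H₀, SE = √(0.086·0.914/772) = √(0.000101819) = 0.01009.
z = (0.11140 − 0.086)/0.01009 = 0.02540/0.01009 = 2.52.
p-value = P(Z > 2.517) ≈ 0.0059, so at α = 0.02 we reject H₀.

z = 2.52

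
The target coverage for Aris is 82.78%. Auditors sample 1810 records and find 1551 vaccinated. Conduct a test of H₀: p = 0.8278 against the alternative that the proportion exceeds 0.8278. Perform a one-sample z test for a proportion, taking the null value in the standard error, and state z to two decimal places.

z = 3.28

p̂ = 1551/1810 ≈ 0.85691.
Under H₀, SE = √(0.8278·0.1722/1810) = √(7.87553e-05) = 0.00887.
z = (0.85691 − 0.8278)/0.00887 = 0.02911/0.00887 = 3.28.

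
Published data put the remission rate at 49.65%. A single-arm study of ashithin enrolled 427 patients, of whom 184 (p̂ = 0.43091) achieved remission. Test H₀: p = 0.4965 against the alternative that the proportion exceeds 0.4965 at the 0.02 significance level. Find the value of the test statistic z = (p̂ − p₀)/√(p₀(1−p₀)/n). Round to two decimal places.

z = -2.71

p̂ = 184/427 = 0.4309.
Standard error under H₀: √(0.4965×0.5035/427) = 0.0242.
z = (0.4309 − 0.4965)/0.0242 = -0.0656/0.0242 = -2.71.
p-value = P(Z > -2.711) ≈ 0.9966, so at α = 0.02 we fail to reject H₀.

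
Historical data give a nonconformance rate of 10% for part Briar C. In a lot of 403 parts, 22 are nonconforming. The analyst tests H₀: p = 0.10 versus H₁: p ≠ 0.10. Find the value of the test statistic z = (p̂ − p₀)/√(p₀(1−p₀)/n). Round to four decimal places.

p̂ = 22/403 ≈ 0.054591.
Standard error under H₀: √(0.1×0.9/403) = 0.014944.
z = (0.054591 − 0.1)/0.014944 = -0.045409/0.014944 = -3.0386.
Two-sided p-value ≈ 2·Φ(−3.039) = 0.0024.

z = -3.0386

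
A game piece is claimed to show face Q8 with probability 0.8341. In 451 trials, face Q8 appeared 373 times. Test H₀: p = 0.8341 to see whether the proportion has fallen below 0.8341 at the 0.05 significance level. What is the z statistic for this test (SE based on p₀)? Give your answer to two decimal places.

z = -0.40

p̂ = 373/451 = 0.8271.
SE = √(p₀(1−p₀)/n) = √(0.13838/451) = 0.0175.
z = (0.8271 − 0.8341)/0.0175 = -0.0070/0.0175 = -0.40.
p-value = P(Z < -0.402) ≈ 0.3437, so at α = 0.05 we fail to reject H₀.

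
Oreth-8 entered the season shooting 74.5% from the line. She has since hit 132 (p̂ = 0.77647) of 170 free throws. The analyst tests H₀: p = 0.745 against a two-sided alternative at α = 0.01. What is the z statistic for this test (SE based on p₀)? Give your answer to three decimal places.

p̂ = 132/170 = 0.77647.
Standard error under H₀: √(0.745×0.255/170) = 0.03343.
z = (0.77647 − 0.745)/0.03343 = 0.03147/0.03343 = 0.941.
p-value = 2·P(Z > 0.941) ≈ 0.3465; since p > α = 0.01, fail to reject H₀.

z = 0.941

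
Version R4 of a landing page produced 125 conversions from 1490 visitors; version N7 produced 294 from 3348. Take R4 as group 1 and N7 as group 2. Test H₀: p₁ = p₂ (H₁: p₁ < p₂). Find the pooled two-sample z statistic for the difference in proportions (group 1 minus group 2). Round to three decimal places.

z = -0.448

p̂₁ = 125/1490 = 0.083893, p̂₂ = 294/3348 = 0.087814.
Pooled p̂ = (125+294)/(1490+3348) = 419/4838 = 0.086606.
SE = √(p̂(1−p̂)(1/n₁+1/n₂)) = √(0.086606·0.913394·0.000969827) = √(7.67186e-05) = 0.008759.
z = (0.083893 − 0.087814)/0.008759 = -0.003921/0.008759 = -0.448.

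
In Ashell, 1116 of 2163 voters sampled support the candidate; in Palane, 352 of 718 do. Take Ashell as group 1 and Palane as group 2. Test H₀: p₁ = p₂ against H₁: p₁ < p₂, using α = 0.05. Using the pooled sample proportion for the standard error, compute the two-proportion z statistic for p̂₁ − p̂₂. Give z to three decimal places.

p̂₁ = 1116/2163 = 0.51595, p̂₂ = 352/718 = 0.49025.
Pooled p̂ = (1116+352)/(2163+718) = 1468/2881 = 0.50955.
SE = √(p̂(1−p̂)(1/n₁+1/n₂)) = √(0.50955·0.49045·0.00185508) = √(0.000463601) = 0.02153.
z = (0.51595 − 0.49025)/0.02153 = 0.02570/0.02153 = 1.194.
p-value = P(Z < 1.194) ≈ 0.8837, so at α = 0.05 we fail to reject H₀.

z = 1.194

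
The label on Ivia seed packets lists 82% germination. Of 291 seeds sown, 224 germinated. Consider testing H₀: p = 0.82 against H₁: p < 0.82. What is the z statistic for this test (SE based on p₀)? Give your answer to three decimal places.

z = -2.231

p̂ = 224/291 = 0.76976.
Standard error under H₀: √(0.82×0.18/291) = 0.02252.
z = (0.76976 − 0.82)/0.02252 = -0.05024/0.02252 = -2.231.
p-value = P(Z < -2.231) ≈ 0.0128.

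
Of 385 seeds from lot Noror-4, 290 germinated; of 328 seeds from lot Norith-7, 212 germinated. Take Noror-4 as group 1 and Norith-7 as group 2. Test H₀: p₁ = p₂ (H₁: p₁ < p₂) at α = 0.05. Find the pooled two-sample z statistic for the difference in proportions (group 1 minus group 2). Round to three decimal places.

p̂₁ = 290/385 = 0.75325, p̂₂ = 212/328 = 0.64634.
Pooled p̂ = (290+212)/(385+328) = 502/713 = 0.70407.
SE = √(p̂(1−p̂)(1/n₁+1/n₂)) = √(0.70407·0.29593·0.00564618) = √(0.00117642) = 0.03430.
z = (0.75325 − 0.64634)/0.03430 = 0.10691/0.03430 = 3.117.
p-value = P(Z < 3.117) ≈ 0.9991, so at α = 0.05 we fail to reject H₀.

z = 3.117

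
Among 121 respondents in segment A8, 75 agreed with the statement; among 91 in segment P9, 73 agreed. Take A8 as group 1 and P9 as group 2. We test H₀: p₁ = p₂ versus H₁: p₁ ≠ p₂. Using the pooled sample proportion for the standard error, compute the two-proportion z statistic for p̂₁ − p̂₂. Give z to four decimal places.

z = -2.8628

p̂₁ = 75/121 = 0.619835, p̂₂ = 73/91 = 0.802198.
Pooled p̂ = (75+73)/(121+91) = 148/212 = 0.698113.
SE = √(0.210751 × 0.0192535) = 0.063700.
z = (0.619835 − 0.802198)/0.063700 = -0.182363/0.063700 = -2.8628.
Two-sided p-value ≈ 2·Φ(−2.863) = 0.0042.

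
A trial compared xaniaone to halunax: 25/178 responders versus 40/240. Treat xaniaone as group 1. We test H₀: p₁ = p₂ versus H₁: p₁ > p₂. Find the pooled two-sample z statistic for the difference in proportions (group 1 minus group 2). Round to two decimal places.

p̂₁ = 25/178 = 0.1404, p̂₂ = 40/240 = 0.1667.
Pooled p̂ = (25+40)/(178+240) = 65/418 = 0.1555.
SE = √(p̂(1−p̂)(1/n₁+1/n₂)) = √(0.1555·0.8445·0.00978464) = √(0.00128493) = 0.0358.
z = (0.1404 − 0.1667)/0.0358 = -0.0263/0.0358 = -0.73.

z = -0.73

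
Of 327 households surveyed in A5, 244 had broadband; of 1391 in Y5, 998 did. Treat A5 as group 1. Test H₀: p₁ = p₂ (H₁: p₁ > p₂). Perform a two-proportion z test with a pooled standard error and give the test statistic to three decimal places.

p̂₁ = 244/327 ≈ 0.74618, p̂₂ = 998/1391 ≈ 0.71747.
Pooled p̂ = (244+998)/(327+1391) = 1242/1718 = 0.72293.
SE = √(p̂(1−p̂)(1/n₁+1/n₂)) = √(0.72293·0.27707·0.00377701) = √(0.000756538) = 0.02751.
z = (0.74618 − 0.71747)/0.02751 = 0.02871/0.02751 = 1.044.

z = 1.044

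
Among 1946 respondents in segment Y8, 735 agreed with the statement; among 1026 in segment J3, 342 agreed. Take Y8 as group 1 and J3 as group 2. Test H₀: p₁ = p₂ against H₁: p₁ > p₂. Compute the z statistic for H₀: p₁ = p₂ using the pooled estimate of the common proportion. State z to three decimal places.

z = 2.392

p̂₁ = 735/1946 = 0.37770, p̂₂ = 342/1026 = 0.33333.
Pooled p̂ = (735+342)/(1946+1026) = 1077/2972 = 0.36238.
SE = √(p̂(1−p̂)(1/n₁+1/n₂)) = √(0.36238·0.63762·0.00148853) = √(0.000343943) = 0.01855.
z = (0.37770 − 0.33333)/0.01855 = 0.04437/0.01855 = 2.392.
p-value = P(Z > 2.392) ≈ 0.0084.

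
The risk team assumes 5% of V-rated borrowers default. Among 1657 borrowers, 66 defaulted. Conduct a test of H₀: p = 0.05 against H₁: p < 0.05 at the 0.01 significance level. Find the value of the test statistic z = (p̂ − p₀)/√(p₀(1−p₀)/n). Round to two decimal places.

p̂ = 66/1657 ≈ 0.03983.
Standard error under H₀: √(0.05×0.95/1657) = 0.00535.
z = (0.03983 − 0.05)/0.00535 = -0.01017/0.00535 = -1.90.
p-value = P(Z < -1.899) ≈ 0.0288, so at α = 0.01 we fail to reject H₀.

z = -1.90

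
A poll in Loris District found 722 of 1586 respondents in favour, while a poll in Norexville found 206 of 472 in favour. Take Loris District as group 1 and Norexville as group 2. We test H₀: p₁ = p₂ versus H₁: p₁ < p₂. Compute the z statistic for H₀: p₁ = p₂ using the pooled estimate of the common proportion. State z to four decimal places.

z = 0.7203

p̂₁ = 722/1586 = 0.455233, p̂₂ = 206/472 = 0.436441.
Pooled p̂ = (722+206)/(1586+472) = 928/2058 = 0.450923.
SE = √(p̂(1−p̂)(1/n₁+1/n₂)) = √(0.450923·0.549077·0.00274916) = √(0.000680669) = 0.026090.
z = (0.455233 − 0.436441)/0.026090 = 0.018792/0.026090 = 0.7203.
p-value = P(Z < 0.720) ≈ 0.7643.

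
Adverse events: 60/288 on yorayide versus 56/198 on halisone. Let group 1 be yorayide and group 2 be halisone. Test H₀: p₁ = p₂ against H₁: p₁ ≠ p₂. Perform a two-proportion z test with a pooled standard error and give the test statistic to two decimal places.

z = -1.89

p̂₁ = 60/288 ≈ 0.2083, p̂₂ = 56/198 ≈ 0.2828.
Pooled p̂ = (60+56)/(288+198) = 116/486 = 0.2387.
SE = √(0.181713 × 0.00852273) = 0.0394.
z = (0.2083 − 0.2828)/0.0394 = -0.0745/0.0394 = -1.89.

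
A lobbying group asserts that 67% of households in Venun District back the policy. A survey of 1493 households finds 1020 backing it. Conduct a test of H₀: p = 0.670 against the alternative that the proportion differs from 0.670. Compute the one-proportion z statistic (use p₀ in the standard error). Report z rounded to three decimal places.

z = 1.084

p̂ = 1020/1493 ≈ 0.68319.
SE = √(p₀(1−p₀)/n) = √(0.2211/1493) = 0.01217.
z = (0.68319 − 0.67)/0.01217 = 0.01319/0.01217 = 1.084.
Two-sided p-value ≈ 2·Φ(−1.084) = 0.2785.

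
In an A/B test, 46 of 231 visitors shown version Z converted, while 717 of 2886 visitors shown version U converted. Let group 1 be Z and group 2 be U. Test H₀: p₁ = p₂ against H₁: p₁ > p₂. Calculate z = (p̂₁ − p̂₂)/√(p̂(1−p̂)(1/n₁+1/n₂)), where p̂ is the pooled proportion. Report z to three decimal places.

p̂₁ = 46/231 = 0.19913, p̂₂ = 717/2886 = 0.24844.
Pooled p̂ = (46+717)/(231+2886) = 763/3117 = 0.24479.
SE = √(0.184866 × 0.0046755) = 0.02940.
z = (0.19913 − 0.24844)/0.02940 = -0.04931/0.02940 = -1.677.
p-value = P(Z > -1.677) ≈ 0.9532.

z = -1.677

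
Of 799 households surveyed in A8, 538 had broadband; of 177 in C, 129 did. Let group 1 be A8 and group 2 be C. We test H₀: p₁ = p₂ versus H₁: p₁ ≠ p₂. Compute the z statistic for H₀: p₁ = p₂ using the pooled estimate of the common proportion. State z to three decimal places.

p̂₁ = 538/799 ≈ 0.67334, p̂₂ = 129/177 ≈ 0.72881.
Pooled p̂ = (538+129)/(799+177) = 667/976 = 0.68340.
SE = √(p̂(1−p̂)(1/n₁+1/n₂)) = √(0.68340·0.31660·0.00690128) = √(0.00149319) = 0.03864.
z = (0.67334 − 0.72881)/0.03864 = -0.05547/0.03864 = -1.436.

z = -1.436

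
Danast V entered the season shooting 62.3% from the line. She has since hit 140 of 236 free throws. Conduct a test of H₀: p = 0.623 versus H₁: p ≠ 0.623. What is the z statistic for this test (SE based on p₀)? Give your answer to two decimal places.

p̂ = 140/236 = 0.59322.
Standard error under H₀: √(0.623×0.377/236) = 0.03155.
z = (0.59322 − 0.623)/0.03155 = -0.02978/0.03155 = -0.94.
Two-sided p-value ≈ 2·Φ(−0.944) = 0.3452.

z = -0.94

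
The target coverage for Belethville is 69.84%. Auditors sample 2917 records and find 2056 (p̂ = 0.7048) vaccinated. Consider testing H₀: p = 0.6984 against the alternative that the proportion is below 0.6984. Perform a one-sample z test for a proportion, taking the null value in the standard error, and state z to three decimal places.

p̂ = 2056/2917 = 0.704834.
SE = √(p₀(1−p₀)/n) = √(0.21064/2917) = 0.008498.
z = (0.704834 − 0.6984)/0.008498 = 0.006434/0.008498 = 0.757.
p-value = P(Z < 0.757) ≈ 0.7755.

z = 0.757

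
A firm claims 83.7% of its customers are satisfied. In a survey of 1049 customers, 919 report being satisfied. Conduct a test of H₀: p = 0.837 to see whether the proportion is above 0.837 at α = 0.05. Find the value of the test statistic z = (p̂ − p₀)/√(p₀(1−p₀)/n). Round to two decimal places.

z = 3.43

p̂ = 919/1049 ≈ 0.8761.
Under H₀, SE = √(0.837·0.163/1049) = √(0.000130058) = 0.0114.
z = (0.8761 − 0.837)/0.0114 = 0.0391/0.0114 = 3.43.
p-value = P(Z > 3.426) ≈ 0.0003; since p < α = 0.05, reject H₀.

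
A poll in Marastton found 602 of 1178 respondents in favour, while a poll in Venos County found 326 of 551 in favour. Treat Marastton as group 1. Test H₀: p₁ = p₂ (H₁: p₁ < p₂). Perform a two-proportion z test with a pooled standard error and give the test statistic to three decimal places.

z = -3.132

p̂₁ = 602/1178 = 0.51104, p̂₂ = 326/551 = 0.59165.
Pooled p̂ = (602+326)/(1178+551) = 928/1729 = 0.53673.
SE = √(0.248651 × 0.00266378) = 0.02574.
z = (0.51104 − 0.59165)/0.02574 = -0.08061/0.02574 = -3.132.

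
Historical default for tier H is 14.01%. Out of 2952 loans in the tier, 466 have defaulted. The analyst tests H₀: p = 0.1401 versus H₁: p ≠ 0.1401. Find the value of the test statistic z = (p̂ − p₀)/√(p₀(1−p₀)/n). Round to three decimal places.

z = 2.780

p̂ = 466/2952 ≈ 0.157859.
Under H₀, SE = √(0.1401·0.8599/2952) = √(4.08103e-05) = 0.006388.
z = (0.157859 − 0.1401)/0.006388 = 0.017759/0.006388 = 2.780.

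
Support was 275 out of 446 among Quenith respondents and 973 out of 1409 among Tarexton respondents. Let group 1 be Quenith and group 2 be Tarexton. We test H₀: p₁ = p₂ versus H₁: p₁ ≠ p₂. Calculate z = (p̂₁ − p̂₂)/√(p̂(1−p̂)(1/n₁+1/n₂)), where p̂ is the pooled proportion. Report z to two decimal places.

p̂₁ = 275/446 ≈ 0.6166, p̂₂ = 973/1409 ≈ 0.6906.
Pooled p̂ = (275+973)/(446+1409) = 1248/1855 = 0.6728.
SE = √(p̂(1−p̂)(1/n₁+1/n₂)) = √(0.6728·0.3272·0.00295188) = √(0.000649851) = 0.0255.
z = (0.6166 − 0.6906)/0.0255 = -0.0740/0.0255 = -2.90.

z = -2.90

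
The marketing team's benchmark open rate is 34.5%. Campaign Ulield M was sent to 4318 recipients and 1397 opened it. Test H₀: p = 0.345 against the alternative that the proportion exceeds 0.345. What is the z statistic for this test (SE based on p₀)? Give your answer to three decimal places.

p̂ = 1397/4318 ≈ 0.323529.
Under H₀, SE = √(0.345·0.655/4318) = √(5.23333e-05) = 0.007234.
z = (0.323529 − 0.345)/0.007234 = -0.021471/0.007234 = -2.968.

z = -2.968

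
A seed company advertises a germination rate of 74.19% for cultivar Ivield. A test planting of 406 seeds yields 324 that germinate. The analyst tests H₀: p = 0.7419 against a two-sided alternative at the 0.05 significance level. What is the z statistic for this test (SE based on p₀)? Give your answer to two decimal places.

p̂ = 324/406 = 0.79803.
Standard error under H₀: √(0.7419×0.2581/406) = 0.02172.
z = (0.79803 − 0.7419)/0.02172 = 0.05613/0.02172 = 2.58.
p-value = 2·P(Z > 2.585) ≈ 0.0098. With α = 0.05, reject H₀.

z = 2.58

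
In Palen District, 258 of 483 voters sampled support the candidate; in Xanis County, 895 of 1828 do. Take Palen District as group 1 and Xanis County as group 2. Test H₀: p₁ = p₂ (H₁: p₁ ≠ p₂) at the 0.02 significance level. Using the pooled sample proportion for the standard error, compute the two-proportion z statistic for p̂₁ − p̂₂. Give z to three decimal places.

p̂₁ = 258/483 = 0.53416, p̂₂ = 895/1828 = 0.48961.
Pooled p̂ = (258+895)/(483+1828) = 1153/2311 = 0.49892.
SE = √(0.249999 × 0.00261744) = 0.02558.
z = (0.53416 − 0.48961)/0.02558 = 0.04455/0.02558 = 1.742.
p-value = 2·P(Z > 1.742) ≈ 0.0815. With α = 0.02, fail to reject H₀.

z = 1.742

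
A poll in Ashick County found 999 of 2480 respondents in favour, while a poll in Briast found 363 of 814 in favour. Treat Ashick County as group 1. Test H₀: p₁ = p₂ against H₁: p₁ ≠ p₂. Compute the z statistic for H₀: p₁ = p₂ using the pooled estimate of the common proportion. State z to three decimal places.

z = -2.168

p̂₁ = 999/2480 = 0.40282, p̂₂ = 363/814 = 0.44595.
Pooled p̂ = (999+363)/(2480+814) = 1362/3294 = 0.41348.
SE = √(p̂(1−p̂)(1/n₁+1/n₂)) = √(0.41348·0.58652·0.00163173) = √(0.000395717) = 0.01989.
z = (0.40282 − 0.44595)/0.01989 = -0.04313/0.01989 = -2.168.
Two-sided p-value ≈ 2·Φ(−2.168) = 0.0302.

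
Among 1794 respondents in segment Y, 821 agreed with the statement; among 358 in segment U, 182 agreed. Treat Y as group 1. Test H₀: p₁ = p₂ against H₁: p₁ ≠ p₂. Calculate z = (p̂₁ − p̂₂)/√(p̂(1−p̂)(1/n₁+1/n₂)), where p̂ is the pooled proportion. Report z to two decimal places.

z = -1.76

p̂₁ = 821/1794 = 0.4576, p̂₂ = 182/358 = 0.5084.
Pooled p̂ = (821+182)/(1794+358) = 1003/2152 = 0.4661.
SE = √(0.248849 × 0.00335071) = 0.0289.
z = (0.4576 − 0.5084)/0.0289 = -0.0508/0.0289 = -1.76.
Two-sided p-value ≈ 2·Φ(−1.757) = 0.0789.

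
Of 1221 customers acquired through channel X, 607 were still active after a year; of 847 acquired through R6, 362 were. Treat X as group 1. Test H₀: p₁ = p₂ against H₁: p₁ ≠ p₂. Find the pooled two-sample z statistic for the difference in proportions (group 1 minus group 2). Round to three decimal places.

z = 3.125

p̂₁ = 607/1221 = 0.497133, p̂₂ = 362/847 = 0.427391.
Pooled p̂ = (607+362)/(1221+847) = 969/2068 = 0.468569.
SE = √(0.249012 × 0.00199964) = 0.022314.
z = (0.497133 − 0.427391)/0.022314 = 0.069742/0.022314 = 3.125.
Two-sided p-value ≈ 2·Φ(−3.125) = 0.0018.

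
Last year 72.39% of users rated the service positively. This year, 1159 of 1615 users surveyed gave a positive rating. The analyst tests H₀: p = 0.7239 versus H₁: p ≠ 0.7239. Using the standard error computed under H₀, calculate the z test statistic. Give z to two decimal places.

p̂ = 1159/1615 = 0.71765.
Under H₀, SE = √(0.7239·0.2761/1615) = √(0.000123758) = 0.01112.
z = (0.71765 − 0.7239)/0.01112 = -0.00625/0.01112 = -0.56.

z = -0.56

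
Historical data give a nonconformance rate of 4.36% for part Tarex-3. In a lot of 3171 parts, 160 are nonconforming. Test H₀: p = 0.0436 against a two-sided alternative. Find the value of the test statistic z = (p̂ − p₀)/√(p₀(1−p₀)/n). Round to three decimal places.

p̂ = 160/3171 ≈ 0.050457.
Standard error under H₀: √(0.0436×0.9564/3171) = 0.003626.
z = (0.050457 − 0.0436)/0.003626 = 0.006857/0.003626 = 1.891.

z = 1.891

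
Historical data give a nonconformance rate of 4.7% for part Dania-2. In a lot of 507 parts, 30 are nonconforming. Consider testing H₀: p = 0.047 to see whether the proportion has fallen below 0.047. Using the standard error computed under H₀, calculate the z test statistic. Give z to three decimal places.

p̂ = 30/507 ≈ 0.05917.
Under H₀, SE = √(0.047·0.953/507) = √(8.83452e-05) = 0.00940.
z = (0.05917 − 0.047)/0.00940 = 0.01217/0.00940 = 1.295.
p-value = P(Z < 1.295) ≈ 0.9023.

z = 1.295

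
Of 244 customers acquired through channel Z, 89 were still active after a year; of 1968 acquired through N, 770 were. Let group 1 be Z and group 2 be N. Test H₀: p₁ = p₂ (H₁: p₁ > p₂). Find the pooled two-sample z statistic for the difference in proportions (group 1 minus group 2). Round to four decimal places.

p̂₁ = 89/244 = 0.364754, p̂₂ = 770/1968 = 0.391260.
Pooled p̂ = (89+770)/(244+1968) = 859/2212 = 0.388336.
SE = √(0.237531 × 0.00460649) = 0.033078.
z = (0.364754 − 0.391260)/0.033078 = -0.026506/0.033078 = -0.8013.

z = -0.8013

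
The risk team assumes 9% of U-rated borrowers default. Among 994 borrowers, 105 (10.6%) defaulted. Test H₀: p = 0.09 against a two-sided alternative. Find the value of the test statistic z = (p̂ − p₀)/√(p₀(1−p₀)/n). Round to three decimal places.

p̂ = 105/994 = 0.105634.
SE = √(p₀(1−p₀)/n) = √(0.0819/994) = 0.009077.
z = (0.105634 − 0.09)/0.009077 = 0.015634/0.009077 = 1.722.

z = 1.722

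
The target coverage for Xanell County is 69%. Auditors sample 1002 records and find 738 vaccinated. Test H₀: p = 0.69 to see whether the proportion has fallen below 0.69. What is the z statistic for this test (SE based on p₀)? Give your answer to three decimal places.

p̂ = 738/1002 = 0.736527.
Under H₀, SE = √(0.69·0.31/1002) = √(0.000213473) = 0.014611.
z = (0.736527 − 0.69)/0.014611 = 0.046527/0.014611 = 3.184.

z = 3.184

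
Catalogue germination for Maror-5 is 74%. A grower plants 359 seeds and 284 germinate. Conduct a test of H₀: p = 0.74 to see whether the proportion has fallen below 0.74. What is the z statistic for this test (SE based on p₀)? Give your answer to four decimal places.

z = 2.2067

p̂ = 284/359 ≈ 0.791086.
SE = √(p₀(1−p₀)/n) = √(0.1924/359) = 0.023150.
z = (0.791086 − 0.74)/0.023150 = 0.051086/0.023150 = 2.2067.
p-value = P(Z < 2.207) ≈ 0.9863.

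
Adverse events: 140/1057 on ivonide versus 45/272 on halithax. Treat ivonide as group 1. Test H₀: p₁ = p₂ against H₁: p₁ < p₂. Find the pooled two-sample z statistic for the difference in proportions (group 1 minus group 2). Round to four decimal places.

z = -1.4018

p̂₁ = 140/1057 = 0.132450, p̂₂ = 45/272 = 0.165441.
Pooled p̂ = (140+45)/(1057+272) = 185/1329 = 0.139202.
SE = √(0.119825 × 0.00462254) = 0.023535.
z = (0.132450 − 0.165441)/0.023535 = -0.032991/0.023535 = -1.4018.
p-value = P(Z < -1.402) ≈ 0.0805.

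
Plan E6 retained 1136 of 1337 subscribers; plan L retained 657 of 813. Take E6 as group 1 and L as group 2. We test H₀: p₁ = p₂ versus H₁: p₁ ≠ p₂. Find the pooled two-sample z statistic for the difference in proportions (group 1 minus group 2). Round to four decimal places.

z = 2.5103

p̂₁ = 1136/1337 = 0.849663, p̂₂ = 657/813 = 0.808118.
Pooled p̂ = (1136+657)/(1337+813) = 1793/2150 = 0.833953.
SE = √(0.138475 × 0.00197796) = 0.016550.
z = (0.849663 − 0.808118)/0.016550 = 0.041545/0.016550 = 2.5103.
Two-sided p-value ≈ 2·Φ(−2.510) = 0.0121.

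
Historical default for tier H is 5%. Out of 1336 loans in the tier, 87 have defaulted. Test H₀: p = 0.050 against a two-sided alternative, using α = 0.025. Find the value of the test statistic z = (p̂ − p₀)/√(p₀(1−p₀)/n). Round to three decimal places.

p̂ = 87/1336 = 0.065120.
SE = √(p₀(1−p₀)/n) = √(0.0475/1336) = 0.005963.
z = (0.065120 − 0.05)/0.005963 = 0.015120/0.005963 = 2.536.
p-value = 2·P(Z > 2.536) ≈ 0.0112; since p < α = 0.025, reject H₀.

z = 2.536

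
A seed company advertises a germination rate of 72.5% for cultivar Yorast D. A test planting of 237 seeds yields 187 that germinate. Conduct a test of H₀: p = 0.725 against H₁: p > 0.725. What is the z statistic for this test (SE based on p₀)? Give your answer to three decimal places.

p̂ = 187/237 ≈ 0.78903.
SE = √(p₀(1−p₀)/n) = √(0.19937/237) = 0.02900.
z = (0.78903 − 0.725)/0.02900 = 0.06403/0.02900 = 2.208.
p-value = P(Z > 2.208) ≈ 0.0136.

z = 2.208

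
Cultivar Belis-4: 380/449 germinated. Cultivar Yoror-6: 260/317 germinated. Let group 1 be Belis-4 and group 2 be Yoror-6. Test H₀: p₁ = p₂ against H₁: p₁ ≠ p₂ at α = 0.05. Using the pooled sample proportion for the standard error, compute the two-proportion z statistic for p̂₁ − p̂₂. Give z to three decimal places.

z = 0.961

p̂₁ = 380/449 ≈ 0.84633, p̂₂ = 260/317 ≈ 0.82019.
Pooled p̂ = (380+260)/(449+317) = 640/766 = 0.83551.
SE = √(0.137434 × 0.00538175) = 0.02720.
z = (0.84633 − 0.82019)/0.02720 = 0.02614/0.02720 = 0.961.
p-value = 2·P(Z > 0.961) ≈ 0.3365. With α = 0.05, fail to reject H₀.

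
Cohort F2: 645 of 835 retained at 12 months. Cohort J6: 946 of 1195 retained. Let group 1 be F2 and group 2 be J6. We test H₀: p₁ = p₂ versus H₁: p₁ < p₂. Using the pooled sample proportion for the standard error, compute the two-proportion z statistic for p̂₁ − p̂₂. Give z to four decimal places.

z = -1.0327

p̂₁ = 645/835 = 0.772455, p̂₂ = 946/1195 = 0.791632.
Pooled p̂ = (645+946)/(835+1195) = 1591/2030 = 0.783744.
SE = √(p̂(1−p̂)(1/n₁+1/n₂)) = √(0.783744·0.216256·0.00203442) = √(0.000344814) = 0.018569.
z = (0.772455 − 0.791632)/0.018569 = -0.019177/0.018569 = -1.0327.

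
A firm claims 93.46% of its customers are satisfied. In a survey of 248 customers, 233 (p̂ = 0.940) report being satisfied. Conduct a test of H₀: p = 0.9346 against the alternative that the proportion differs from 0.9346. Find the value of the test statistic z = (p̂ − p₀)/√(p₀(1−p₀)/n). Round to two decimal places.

p̂ = 233/248 ≈ 0.9395.
Standard error under H₀: √(0.9346×0.0654/248) = 0.0157.
z = (0.9395 − 0.9346)/0.0157 = 0.0049/0.0157 = 0.31.
Two-sided p-value ≈ 2·Φ(−0.313) = 0.7542.

z = 0.31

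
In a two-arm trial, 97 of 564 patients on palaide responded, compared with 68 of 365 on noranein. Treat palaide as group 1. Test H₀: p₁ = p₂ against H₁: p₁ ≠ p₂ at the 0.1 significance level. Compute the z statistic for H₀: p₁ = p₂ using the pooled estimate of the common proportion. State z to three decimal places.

p̂₁ = 97/564 ≈ 0.171986, p̂₂ = 68/365 ≈ 0.186301.
Pooled p̂ = (97+68)/(564+365) = 165/929 = 0.177610.
SE = √(0.146065 × 0.00451278) = 0.025674.
z = (0.171986 − 0.186301)/0.025674 = -0.014315/0.025674 = -0.558.
p-value = 2·P(Z > 0.558) ≈ 0.5771; since p > α = 0.1, fail to reject H₀.

z = -0.558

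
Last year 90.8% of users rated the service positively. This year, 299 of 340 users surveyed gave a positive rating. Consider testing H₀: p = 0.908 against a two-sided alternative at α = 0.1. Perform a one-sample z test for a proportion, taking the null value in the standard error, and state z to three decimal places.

z = -1.824

p̂ = 299/340 = 0.879412.
Standard error under H₀: √(0.908×0.092/340) = 0.015675.
z = (0.879412 − 0.908)/0.015675 = -0.028588/0.015675 = -1.824.
Two-sided p-value ≈ 2·Φ(−1.824) = 0.0682. With α = 0.1, reject H₀.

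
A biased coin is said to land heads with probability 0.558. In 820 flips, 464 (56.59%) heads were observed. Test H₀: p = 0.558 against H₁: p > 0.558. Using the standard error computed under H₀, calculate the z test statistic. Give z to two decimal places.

z = 0.45

p̂ = 464/820 = 0.56585.
Standard error under H₀: √(0.558×0.442/820) = 0.01734.
z = (0.56585 − 0.558)/0.01734 = 0.00785/0.01734 = 0.45.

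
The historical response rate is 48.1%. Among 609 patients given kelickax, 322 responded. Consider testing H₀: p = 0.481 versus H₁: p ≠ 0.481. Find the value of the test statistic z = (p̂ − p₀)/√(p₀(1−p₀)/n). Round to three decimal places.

z = 2.358

p̂ = 322/609 = 0.52874.
Standard error under H₀: √(0.481×0.519/609) = 0.02025.
z = (0.52874 − 0.481)/0.02025 = 0.04774/0.02025 = 2.358.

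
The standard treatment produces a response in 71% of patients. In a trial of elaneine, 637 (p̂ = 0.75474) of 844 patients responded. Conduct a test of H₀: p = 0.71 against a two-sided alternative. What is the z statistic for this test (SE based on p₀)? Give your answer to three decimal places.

p̂ = 637/844 ≈ 0.75474.
Under H₀, SE = √(0.71·0.29/844) = √(0.000243957) = 0.01562.
z = (0.75474 − 0.71)/0.01562 = 0.04474/0.01562 = 2.864.

z = 2.864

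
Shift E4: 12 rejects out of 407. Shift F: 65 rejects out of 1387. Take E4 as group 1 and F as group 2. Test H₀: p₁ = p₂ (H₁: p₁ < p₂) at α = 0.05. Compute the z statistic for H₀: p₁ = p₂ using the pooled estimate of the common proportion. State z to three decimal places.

p̂₁ = 12/407 = 0.02948, p̂₂ = 65/1387 = 0.04686.
Pooled p̂ = (12+65)/(407+1387) = 77/1794 = 0.04292.
SE = √(p̂(1−p̂)(1/n₁+1/n₂)) = √(0.04292·0.95708·0.00317798) = √(0.000130547) = 0.01143.
z = (0.02948 − 0.04686)/0.01143 = -0.01738/0.01143 = -1.521.
p-value = P(Z < -1.521) ≈ 0.0641, so at α = 0.05 we fail to reject H₀.

z = -1.521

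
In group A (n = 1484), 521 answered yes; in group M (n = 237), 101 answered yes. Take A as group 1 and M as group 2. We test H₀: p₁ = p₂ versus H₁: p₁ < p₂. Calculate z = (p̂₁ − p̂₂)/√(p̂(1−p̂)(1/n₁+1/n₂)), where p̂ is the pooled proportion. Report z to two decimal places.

p̂₁ = 521/1484 ≈ 0.35108, p̂₂ = 101/237 ≈ 0.42616.
Pooled p̂ = (521+101)/(1484+237) = 622/1721 = 0.36142.
SE = √(p̂(1−p̂)(1/n₁+1/n₂)) = √(0.36142·0.63858·0.00489326) = √(0.00112934) = 0.03361.
z = (0.35108 − 0.42616)/0.03361 = -0.07508/0.03361 = -2.23.

z = -2.23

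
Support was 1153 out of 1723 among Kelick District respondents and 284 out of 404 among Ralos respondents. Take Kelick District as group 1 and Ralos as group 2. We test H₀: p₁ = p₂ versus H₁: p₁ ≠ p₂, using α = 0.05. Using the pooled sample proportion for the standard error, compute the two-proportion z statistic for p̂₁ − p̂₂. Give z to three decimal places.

z = -1.306

p̂₁ = 1153/1723 = 0.66918, p̂₂ = 284/404 = 0.70297.
Pooled p̂ = (1153+284)/(1723+404) = 1437/2127 = 0.67560.
SE = √(0.219165 × 0.00305563) = 0.02588.
z = (0.66918 − 0.70297)/0.02588 = -0.03379/0.02588 = -1.306.
Two-sided p-value ≈ 2·Φ(−1.306) = 0.1917, so at α = 0.05 we fail to reject H₀.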